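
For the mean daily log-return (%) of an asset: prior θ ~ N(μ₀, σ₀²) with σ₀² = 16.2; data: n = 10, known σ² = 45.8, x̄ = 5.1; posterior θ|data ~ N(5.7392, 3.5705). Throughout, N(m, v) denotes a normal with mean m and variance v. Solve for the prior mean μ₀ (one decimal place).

μ₀ = 8.0

The posterior mean is a precision-weighted average: μ_n = (τ₀μ₀ + τ_data·x̄)/(τ₀+τ_data), with τ₀=1/σ₀² and τ_data=n/σ².
Here τ₀ = 1/16.2 = 0.061728 and τ_data = 10/45.8 = 0.218341, so τ_n = 0.280069.
Rearranging for μ₀: μ₀ = (μ_n·τ_n − τ_data·x̄)/τ₀ = (5.7392·0.280069 − 0.218341·5.1) / 0.061728 = 0.493833/0.061728 ≈ 8.0.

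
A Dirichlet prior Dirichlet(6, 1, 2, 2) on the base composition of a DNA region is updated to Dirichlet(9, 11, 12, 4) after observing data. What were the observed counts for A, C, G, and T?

counts (3, 10, 10, 2)

For a Dirichlet(α) prior with multinomial counts c, the posterior is Dirichlet(α + c) componentwise.
Counts are posterior − prior componentwise: 9−6=3, 11−1=10, 12−2=10, 4−2=2.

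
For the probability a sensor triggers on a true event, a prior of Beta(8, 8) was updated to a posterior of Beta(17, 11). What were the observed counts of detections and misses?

Under Beta–binomial conjugacy the posterior parameters are (a+s, b+f).
Match parameters: s=17−8=9, f=11−8=3.

9 detections and 3 misses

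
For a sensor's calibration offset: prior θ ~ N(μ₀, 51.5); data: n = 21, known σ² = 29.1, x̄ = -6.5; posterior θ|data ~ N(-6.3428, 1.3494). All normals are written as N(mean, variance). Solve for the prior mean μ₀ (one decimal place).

μ₀ = -0.5

The posterior mean is a precision-weighted average: μ_n = (τ₀μ₀ + τ_data·x̄)/(τ₀+τ_data), with τ₀=1/σ₀² and τ_data=n/σ².
Here τ₀ = 1/51.5 = 0.019417 and τ_data = 21/29.1 = 0.721649, so τ_n = 0.741066.
Rearranging for μ₀: μ₀ = (μ_n·τ_n − τ_data·x̄)/τ₀ = (-6.3428·0.741066 − 0.721649·-6.5) / 0.019417 = -0.009715/0.019417 ≈ -0.5.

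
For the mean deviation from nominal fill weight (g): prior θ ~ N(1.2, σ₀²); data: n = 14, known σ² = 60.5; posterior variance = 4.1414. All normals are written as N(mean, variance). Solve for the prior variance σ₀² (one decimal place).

σ₀² = 99.4

For the Normal–Normal model with known σ², precisions add: τ_n = τ₀ + n/σ².
So 1/σ₀² = 1/4.1414 − 14/60.5 = 0.241464 − 0.231405 = 0.010059.
Hence σ₀² = 1/0.010059 ≈ 99.4.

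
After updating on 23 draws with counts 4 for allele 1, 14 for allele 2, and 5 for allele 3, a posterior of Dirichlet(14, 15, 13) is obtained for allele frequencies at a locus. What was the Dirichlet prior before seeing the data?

Dirichlet(10, 1, 8)

For a Dirichlet(α) prior with multinomial counts c, the posterior is Dirichlet(α + c) componentwise.
Subtract each count from the matching posterior parameter: 14−4=10, 15−14=1, 13−5=8.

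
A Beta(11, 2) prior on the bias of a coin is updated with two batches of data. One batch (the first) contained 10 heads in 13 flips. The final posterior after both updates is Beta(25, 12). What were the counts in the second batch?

Sequential conjugate updates are equivalent to a single update on the pooled data, so total successes = posterior α − prior α and total failures = posterior β − prior β.
Total across both batches: 25−11=14 heads, 12−2=10 tails.
Subtract the first batch: 14−10=4 heads and 10−3=7 tails.

4 heads and 7 tails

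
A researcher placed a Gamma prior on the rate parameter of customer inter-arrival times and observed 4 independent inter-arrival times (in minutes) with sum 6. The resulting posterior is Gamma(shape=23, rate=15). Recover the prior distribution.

Gamma(shape=19, rate=9)

Gamma–exponential conjugacy: posterior shape = α + n, posterior rate = β + Σtᵢ.
So α = 23 − 4 = 19 and β = 15 − 6 = 9.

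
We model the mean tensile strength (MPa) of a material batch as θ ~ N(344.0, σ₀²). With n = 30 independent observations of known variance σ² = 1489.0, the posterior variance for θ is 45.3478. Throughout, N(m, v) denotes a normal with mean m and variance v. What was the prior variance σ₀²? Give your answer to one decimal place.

σ₀² = 525.2

For the Normal–Normal model with known σ², precisions add: τ_n = τ₀ + n/σ².
So 1/σ₀² = 1/45.3478 − 30/1489.0 = 0.022052 − 0.020148 = 0.001904.
Hence σ₀² = 1/0.001904 ≈ 525.2.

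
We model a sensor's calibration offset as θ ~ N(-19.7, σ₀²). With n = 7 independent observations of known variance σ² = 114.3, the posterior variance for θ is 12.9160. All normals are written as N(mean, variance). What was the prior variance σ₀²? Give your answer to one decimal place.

σ₀² = 61.8

Posterior precision equals prior precision plus data precision: 1/σ_n² = 1/σ₀² + n/σ².
So 1/σ₀² = 1/12.9160 − 7/114.3 = 0.077423 − 0.061242 = 0.016181.
Hence σ₀² = 1/0.016181 ≈ 61.8.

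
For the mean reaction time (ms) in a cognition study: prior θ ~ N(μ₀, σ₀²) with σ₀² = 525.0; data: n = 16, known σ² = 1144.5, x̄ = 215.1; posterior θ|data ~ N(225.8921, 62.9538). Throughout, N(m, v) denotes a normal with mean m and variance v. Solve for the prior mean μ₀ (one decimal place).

μ₀ = 305.1

The posterior mean is a precision-weighted average: μ_n = (τ₀μ₀ + τ_data·x̄)/(τ₀+τ_data), with τ₀=1/σ₀² and τ_data=n/σ².
Here τ₀ = 1/525.0 = 0.001905 and τ_data = 16/1144.5 = 0.013980, so τ_n = 0.015885.
Rearranging for μ₀: μ₀ = (μ_n·τ_n − τ_data·x̄)/τ₀ = (225.8921·0.015885 − 0.013980·215.1) / 0.001905 = 0.581198/0.001905 ≈ 305.1.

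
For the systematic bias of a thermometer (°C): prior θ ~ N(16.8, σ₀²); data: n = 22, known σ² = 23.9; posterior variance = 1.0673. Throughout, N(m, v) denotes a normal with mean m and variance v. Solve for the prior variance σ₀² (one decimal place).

σ₀² = 60.8

For the Normal–Normal model with known σ², precisions add: τ_n = τ₀ + n/σ².
So 1/σ₀² = 1/1.0673 − 22/23.9 = 0.936944 − 0.920502 = 0.016442.
Hence σ₀² = 1/0.016442 ≈ 60.8.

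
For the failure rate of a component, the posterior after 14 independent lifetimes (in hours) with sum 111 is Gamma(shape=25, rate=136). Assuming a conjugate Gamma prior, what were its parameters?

Gamma(shape=11, rate=25)

For an exponential likelihood with a Gamma(α, β) prior on the rate, n observations with total T give posterior Gamma(α+n, β+T).
So α = 25 − 14 = 11 and β = 136 − 111 = 25.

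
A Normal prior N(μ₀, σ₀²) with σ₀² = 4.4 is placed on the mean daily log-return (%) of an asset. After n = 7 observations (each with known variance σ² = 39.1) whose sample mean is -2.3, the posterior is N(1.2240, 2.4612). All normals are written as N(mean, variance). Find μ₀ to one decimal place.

The posterior mean is a precision-weighted average: μ_n = (τ₀μ₀ + τ_data·x̄)/(τ₀+τ_data), with τ₀=1/σ₀² and τ_data=n/σ².
Here τ₀ = 1/4.4 = 0.227273 and τ_data = 7/39.1 = 0.179028, so τ_n = 0.406301.
Rearranging for μ₀: μ₀ = (μ_n·τ_n − τ_data·x̄)/τ₀ = (1.2240·0.406301 − 0.179028·-2.3) / 0.227273 = 0.909077/0.227273 ≈ 4.0.

μ₀ = 4.0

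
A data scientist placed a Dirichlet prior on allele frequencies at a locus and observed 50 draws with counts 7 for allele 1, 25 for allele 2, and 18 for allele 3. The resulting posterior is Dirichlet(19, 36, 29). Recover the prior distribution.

Dirichlet(12, 11, 11)

For a Dirichlet(α) prior with multinomial counts c, the posterior is Dirichlet(α + c) componentwise.
Subtract each count from the matching posterior parameter: 19−7=12, 36−25=11, 29−18=11.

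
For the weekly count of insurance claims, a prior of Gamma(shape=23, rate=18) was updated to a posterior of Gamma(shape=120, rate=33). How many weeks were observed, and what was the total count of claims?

A Gamma(α, β) prior (rate parametrization) on a Poisson rate with n observations summing to S gives posterior Gamma(α+S, β+n).
Matching: Σxᵢ = 120 − 23 = 97 and n = 33 − 18 = 15.

n = 15 weeks with total 97 claims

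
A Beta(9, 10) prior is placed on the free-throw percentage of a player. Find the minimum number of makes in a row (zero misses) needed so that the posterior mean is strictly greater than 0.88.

After k makes and 0 misses the posterior is Beta(9+k, 10), with mean (9+k)/(9+10+k).
Set (9+k)/(19+k) > 0.88 and solve: k > (0.88·19 − 9)/(1 − 0.88) = 64.333.
The smallest integer exceeding 64.333 is 65, and checking k=65: (74)/(84) = 0.8810 > 0.88.

k = 65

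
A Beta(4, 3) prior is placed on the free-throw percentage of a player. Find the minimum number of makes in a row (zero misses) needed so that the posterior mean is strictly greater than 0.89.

k = 21

After k makes and 0 misses the posterior is Beta(4+k, 3), with mean (4+k)/(4+3+k).
Set (4+k)/(7+k) > 0.89 and solve: k > (0.89·7 − 4)/(1 − 0.89) = 20.273.
The smallest integer exceeding 20.273 is 21.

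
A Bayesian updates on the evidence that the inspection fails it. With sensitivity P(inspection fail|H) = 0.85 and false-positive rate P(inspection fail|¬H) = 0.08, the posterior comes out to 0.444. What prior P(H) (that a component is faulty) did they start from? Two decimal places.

P(H) = 0.07

In odds form, posterior odds = prior odds × likelihood ratio, so prior odds = posterior odds ÷ LR.
Posterior odds = 0.444/(1−0.444) = 0.7986. LR = 0.85/0.08 = 10.6250.
Prior odds = 0.7986/10.6250 = 0.0752, so P(H) = 0.0752/(1+0.0752) ≈ 0.07.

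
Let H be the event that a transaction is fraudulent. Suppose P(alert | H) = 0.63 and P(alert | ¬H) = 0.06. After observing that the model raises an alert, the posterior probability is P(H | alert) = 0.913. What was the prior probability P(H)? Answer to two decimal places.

In odds form, posterior odds = prior odds × likelihood ratio, so prior odds = posterior odds ÷ LR.
Posterior odds = 0.913/(1−0.913) = 10.4943. LR = 0.63/0.06 = 10.5000.
Prior odds = 10.4943/10.5000 = 0.9995, so P(H) = 0.9995/(1+0.9995) ≈ 0.50.

P(H) = 0.50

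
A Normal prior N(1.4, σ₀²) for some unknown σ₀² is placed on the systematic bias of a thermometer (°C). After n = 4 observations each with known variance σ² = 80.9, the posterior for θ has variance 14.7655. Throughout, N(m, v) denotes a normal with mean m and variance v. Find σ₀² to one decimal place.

For the Normal–Normal model with known σ², precisions add: τ_n = τ₀ + n/σ².
So 1/σ₀² = 1/14.7655 − 4/80.9 = 0.067725 − 0.049444 = 0.018281.
Hence σ₀² = 1/0.018281 ≈ 54.7.

σ₀² = 54.7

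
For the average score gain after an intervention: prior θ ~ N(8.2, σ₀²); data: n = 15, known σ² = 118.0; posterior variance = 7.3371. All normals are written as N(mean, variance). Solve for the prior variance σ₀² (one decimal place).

Posterior precision equals prior precision plus data precision: 1/σ_n² = 1/σ₀² + n/σ².
So 1/σ₀² = 1/7.3371 − 15/118.0 = 0.136294 − 0.127119 = 0.009175.
Hence σ₀² = 1/0.009175 ≈ 109.0.

σ₀² = 109.0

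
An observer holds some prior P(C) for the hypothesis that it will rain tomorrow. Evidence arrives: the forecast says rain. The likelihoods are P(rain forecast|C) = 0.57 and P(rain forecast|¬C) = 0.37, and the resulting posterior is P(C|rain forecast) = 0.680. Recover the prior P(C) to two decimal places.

In odds form, posterior odds = prior odds × likelihood ratio, so prior odds = posterior odds ÷ LR.
Posterior odds = 0.680/(1−0.680) = 2.1250. LR = 0.57/0.37 = 1.5405.
Prior odds = 2.1250/1.5405 = 1.3794, so P(C) = 1.3794/(1+1.3794) ≈ 0.58.

P(C) = 0.58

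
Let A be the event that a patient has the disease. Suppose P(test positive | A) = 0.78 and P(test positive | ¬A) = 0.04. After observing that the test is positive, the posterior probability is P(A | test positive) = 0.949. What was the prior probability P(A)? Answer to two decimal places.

P(A) = 0.49

Bayes' rule in odds form gives O(A|E) = O(A)·[P(E|A)/P(E|¬A)], hence O(A) = O(A|E)/LR.
Posterior odds = 0.949/(1−0.949) = 18.6078. LR = 0.78/0.04 = 19.5000.
Prior odds = 18.6078/19.5000 = 0.9542, so P(A) = 0.9542/(1+0.9542) ≈ 0.49.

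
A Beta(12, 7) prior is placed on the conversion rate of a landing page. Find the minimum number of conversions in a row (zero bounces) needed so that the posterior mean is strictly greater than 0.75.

k = 10

After k conversions and 0 bounces the posterior is Beta(12+k, 7), with mean (12+k)/(12+7+k).
Set (12+k)/(19+k) > 0.75 and solve: k > (0.75·19 − 12)/(1 − 0.75) = 9.000.
The smallest integer exceeding 9.000 is 10.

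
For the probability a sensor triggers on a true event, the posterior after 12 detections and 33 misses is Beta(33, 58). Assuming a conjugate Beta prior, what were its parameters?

Beta(21, 25)

Under Beta–binomial conjugacy the posterior parameters are (α+s, β+f).
Subtract the data counts: 33−12=21, 58−33=25.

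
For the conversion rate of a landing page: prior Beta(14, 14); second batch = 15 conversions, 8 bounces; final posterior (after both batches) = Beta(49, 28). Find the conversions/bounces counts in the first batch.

Sequential conjugate updates are equivalent to a single update on the pooled data, so total successes = posterior α − prior α and total failures = posterior β − prior β.
Total across both batches: 49−14=35 conversions, 28−14=14 bounces.
Subtract the second batch: 35−15=20 conversions and 14−8=6 bounces.

20 conversions and 6 bounces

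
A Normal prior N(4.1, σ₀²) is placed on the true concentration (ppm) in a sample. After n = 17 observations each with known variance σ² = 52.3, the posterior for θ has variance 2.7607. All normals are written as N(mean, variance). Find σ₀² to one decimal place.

σ₀² = 26.9

Posterior precision equals prior precision plus data precision: 1/σ_n² = 1/σ₀² + n/σ².
So 1/σ₀² = 1/2.7607 − 17/52.3 = 0.362227 − 0.325048 = 0.037179.
Hence σ₀² = 1/0.037179 ≈ 26.9.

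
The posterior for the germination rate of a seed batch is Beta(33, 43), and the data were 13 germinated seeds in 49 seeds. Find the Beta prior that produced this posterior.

Under Beta–binomial conjugacy the posterior parameters are (a+s, b+f).
Subtract the data counts: 33−13=20, 43−36=7.

Beta(20, 7)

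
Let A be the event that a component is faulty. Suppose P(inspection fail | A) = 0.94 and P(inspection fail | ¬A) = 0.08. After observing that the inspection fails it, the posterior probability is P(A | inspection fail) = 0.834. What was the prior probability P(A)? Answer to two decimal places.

Bayes' rule in odds form gives O(A|E) = O(A)·[P(E|A)/P(E|¬A)], hence O(A) = O(A|E)/LR.
Posterior odds = 0.834/(1−0.834) = 5.0241. LR = 0.94/0.08 = 11.7500.
Prior odds = 5.0241/11.7500 = 0.4276, so P(A) = 0.4276/(1+0.4276) ≈ 0.30.

P(A) = 0.30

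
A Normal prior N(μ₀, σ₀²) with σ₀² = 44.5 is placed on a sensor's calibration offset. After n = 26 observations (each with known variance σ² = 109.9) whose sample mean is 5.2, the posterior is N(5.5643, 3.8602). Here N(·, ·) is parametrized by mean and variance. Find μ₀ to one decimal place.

μ₀ = 9.4

The posterior mean is a precision-weighted average: μ_n = (τ₀μ₀ + τ_data·x̄)/(τ₀+τ_data), with τ₀=1/σ₀² and τ_data=n/σ².
Here τ₀ = 1/44.5 = 0.022472 and τ_data = 26/109.9 = 0.236579, so τ_n = 0.259051.
Rearranging for μ₀: μ₀ = (μ_n·τ_n − τ_data·x̄)/τ₀ = (5.5643·0.259051 − 0.236579·5.2) / 0.022472 = 0.211227/0.022472 ≈ 9.4.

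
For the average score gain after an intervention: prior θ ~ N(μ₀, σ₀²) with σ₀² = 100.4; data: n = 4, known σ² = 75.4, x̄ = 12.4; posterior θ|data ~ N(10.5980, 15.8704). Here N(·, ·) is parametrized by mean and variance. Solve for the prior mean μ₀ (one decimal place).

The posterior mean is a precision-weighted average: μ_n = (τ₀μ₀ + τ_data·x̄)/(τ₀+τ_data), with τ₀=1/σ₀² and τ_data=n/σ².
Here τ₀ = 1/100.4 = 0.009960 and τ_data = 4/75.4 = 0.053050, so τ_n = 0.063010.
Rearranging for μ₀: μ₀ = (μ_n·τ_n − τ_data·x̄)/τ₀ = (10.5980·0.063010 − 0.053050·12.4) / 0.009960 = 0.009960/0.009960 ≈ 1.0.

μ₀ = 1.0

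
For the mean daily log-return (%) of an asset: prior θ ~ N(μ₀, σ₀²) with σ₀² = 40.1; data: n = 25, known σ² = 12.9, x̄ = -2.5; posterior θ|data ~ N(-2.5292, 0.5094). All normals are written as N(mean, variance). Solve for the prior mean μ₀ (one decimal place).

μ₀ = -4.8

With known observation variance, the Normal–Normal posterior has precision τ_n = τ₀ + n/σ² and mean μ_n = (τ₀μ₀ + (n/σ²)x̄)/τ_n.
Here τ₀ = 1/40.1 = 0.024938 and τ_data = 25/12.9 = 1.937984, so τ_n = 1.962922.
Rearranging for μ₀: μ₀ = (μ_n·τ_n − τ_data·x̄)/τ₀ = (-2.5292·1.962922 − 1.937984·-2.5) / 0.024938 = -0.119662/0.024938 ≈ -4.8.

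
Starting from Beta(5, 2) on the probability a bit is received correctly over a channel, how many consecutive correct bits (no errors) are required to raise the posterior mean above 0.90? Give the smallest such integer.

After k correct bits and 0 errors the posterior is Beta(5+k, 2), with mean (5+k)/(5+2+k).
Set (5+k)/(7+k) > 0.90 and solve: k > (0.90·7 − 5)/(1 − 0.90) = 13.000.
The smallest integer exceeding 13.000 is 14.

k = 14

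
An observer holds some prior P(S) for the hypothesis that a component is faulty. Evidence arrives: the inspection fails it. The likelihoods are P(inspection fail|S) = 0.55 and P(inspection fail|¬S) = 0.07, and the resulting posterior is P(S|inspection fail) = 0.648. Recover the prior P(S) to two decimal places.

Bayes' rule in odds form gives O(S|E) = O(S)·[P(E|S)/P(E|¬S)], hence O(S) = O(S|E)/LR.
Posterior odds = 0.648/(1−0.648) = 1.8409. LR = 0.55/0.07 = 7.8571.
Prior odds = 1.8409/7.8571 = 0.2343, so P(S) = 0.2343/(1+0.2343) ≈ 0.19.

P(S) = 0.19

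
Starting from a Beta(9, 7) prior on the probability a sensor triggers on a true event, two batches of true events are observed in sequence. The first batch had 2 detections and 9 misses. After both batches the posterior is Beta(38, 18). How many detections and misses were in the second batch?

27 detections and 2 misses

Because Beta–binomial updating is additive in the counts, the combined data contributed (α_post−α_prior, β_post−β_prior) successes and failures.
Total across both batches: 38−9=29 detections, 18−7=11 misses.
Subtract the first batch: 29−2=27 detections and 11−9=2 misses.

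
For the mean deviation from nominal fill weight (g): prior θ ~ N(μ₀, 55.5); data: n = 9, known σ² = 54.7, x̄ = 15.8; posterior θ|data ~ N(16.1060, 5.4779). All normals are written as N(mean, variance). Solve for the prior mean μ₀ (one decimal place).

The posterior mean is a precision-weighted average: μ_n = (τ₀μ₀ + τ_data·x̄)/(τ₀+τ_data), with τ₀=1/σ₀² and τ_data=n/σ².
Here τ₀ = 1/55.5 = 0.018018 and τ_data = 9/54.7 = 0.164534, so τ_n = 0.182552.
Rearranging for μ₀: μ₀ = (μ_n·τ_n − τ_data·x̄)/τ₀ = (16.1060·0.182552 − 0.164534·15.8) / 0.018018 = 0.340545/0.018018 ≈ 18.9.

μ₀ = 18.9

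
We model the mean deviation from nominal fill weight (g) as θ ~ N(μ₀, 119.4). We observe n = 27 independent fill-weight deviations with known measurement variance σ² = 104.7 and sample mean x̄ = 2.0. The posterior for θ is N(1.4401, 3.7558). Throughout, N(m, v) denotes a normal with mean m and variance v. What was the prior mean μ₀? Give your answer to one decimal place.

The posterior mean is a precision-weighted average: μ_n = (τ₀μ₀ + τ_data·x̄)/(τ₀+τ_data), with τ₀=1/σ₀² and τ_data=n/σ².
Here τ₀ = 1/119.4 = 0.008375 and τ_data = 27/104.7 = 0.257880, so τ_n = 0.266255.
Rearranging for μ₀: μ₀ = (μ_n·τ_n − τ_data·x̄)/τ₀ = (1.4401·0.266255 − 0.257880·2.0) / 0.008375 = -0.132326/0.008375 ≈ -15.8.

μ₀ = -15.8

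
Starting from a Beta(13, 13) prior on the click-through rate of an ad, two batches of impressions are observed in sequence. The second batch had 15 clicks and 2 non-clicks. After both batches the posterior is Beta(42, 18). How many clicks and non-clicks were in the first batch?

Sequential conjugate updates are equivalent to a single update on the pooled data, so total successes = posterior α − prior α and total failures = posterior β − prior β.
Total across both batches: 42−13=29 clicks, 18−13=5 non-clicks.
Subtract the second batch: 29−15=14 clicks and 5−2=3 non-clicks.

14 clicks and 3 non-clicks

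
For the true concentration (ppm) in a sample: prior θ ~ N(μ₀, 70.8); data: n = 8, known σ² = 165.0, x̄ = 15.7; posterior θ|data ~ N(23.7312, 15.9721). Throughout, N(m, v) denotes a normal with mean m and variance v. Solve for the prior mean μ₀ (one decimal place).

The posterior mean is a precision-weighted average: μ_n = (τ₀μ₀ + τ_data·x̄)/(τ₀+τ_data), with τ₀=1/σ₀² and τ_data=n/σ².
Here τ₀ = 1/70.8 = 0.014124 and τ_data = 8/165.0 = 0.048485, so τ_n = 0.062609.
Rearranging for μ₀: μ₀ = (μ_n·τ_n − τ_data·x̄)/τ₀ = (23.7312·0.062609 − 0.048485·15.7) / 0.014124 = 0.724572/0.014124 ≈ 51.3.

μ₀ = 51.3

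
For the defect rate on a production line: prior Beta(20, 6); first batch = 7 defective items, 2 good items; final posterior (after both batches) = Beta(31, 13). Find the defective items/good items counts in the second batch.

Sequential conjugate updates are equivalent to a single update on the pooled data, so total successes = posterior α − prior α and total failures = posterior β − prior β.
Total across both batches: 31−20=11 defective items, 13−6=7 good items.
Subtract the first batch: 11−7=4 defective items and 7−2=5 good items.

4 defective items and 5 good items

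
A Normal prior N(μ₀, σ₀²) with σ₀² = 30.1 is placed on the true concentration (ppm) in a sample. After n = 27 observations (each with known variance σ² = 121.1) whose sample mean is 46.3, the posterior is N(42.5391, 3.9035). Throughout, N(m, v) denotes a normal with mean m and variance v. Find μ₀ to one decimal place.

μ₀ = 17.3

The posterior mean is a precision-weighted average: μ_n = (τ₀μ₀ + τ_data·x̄)/(τ₀+τ_data), with τ₀=1/σ₀² and τ_data=n/σ².
Here τ₀ = 1/30.1 = 0.033223 and τ_data = 27/121.1 = 0.222956, so τ_n = 0.256179.
Rearranging for μ₀: μ₀ = (μ_n·τ_n − τ_data·x̄)/τ₀ = (42.5391·0.256179 − 0.222956·46.3) / 0.033223 = 0.574761/0.033223 ≈ 17.3.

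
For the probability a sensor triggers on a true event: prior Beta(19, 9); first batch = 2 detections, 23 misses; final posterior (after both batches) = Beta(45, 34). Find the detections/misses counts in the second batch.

Because Beta–binomial updating is additive in the counts, the combined data contributed (α_post−α_prior, β_post−β_prior) successes and failures.
Total across both batches: 45−19=26 detections, 34−9=25 misses.
Subtract the first batch: 26−2=24 detections and 25−23=2 misses.

24 detections and 2 misses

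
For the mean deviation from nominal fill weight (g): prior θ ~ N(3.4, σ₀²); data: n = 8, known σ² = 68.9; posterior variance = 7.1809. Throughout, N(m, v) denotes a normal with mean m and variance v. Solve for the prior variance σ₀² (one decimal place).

For the Normal–Normal model with known σ², precisions add: τ_n = τ₀ + n/σ².
So 1/σ₀² = 1/7.1809 − 8/68.9 = 0.139258 − 0.116110 = 0.023148.
Hence σ₀² = 1/0.023148 ≈ 43.2.

σ₀² = 43.2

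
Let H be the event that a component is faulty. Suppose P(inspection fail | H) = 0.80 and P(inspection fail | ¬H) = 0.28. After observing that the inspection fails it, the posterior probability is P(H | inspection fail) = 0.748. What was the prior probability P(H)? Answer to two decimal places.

P(H) = 0.51

In odds form, posterior odds = prior odds × likelihood ratio, so prior odds = posterior odds ÷ LR.
Posterior odds = 0.748/(1−0.748) = 2.9683. LR = 0.80/0.28 = 2.8571.
Prior odds = 2.9683/2.8571 = 1.0389, so P(H) = 1.0389/(1+1.0389) ≈ 0.51.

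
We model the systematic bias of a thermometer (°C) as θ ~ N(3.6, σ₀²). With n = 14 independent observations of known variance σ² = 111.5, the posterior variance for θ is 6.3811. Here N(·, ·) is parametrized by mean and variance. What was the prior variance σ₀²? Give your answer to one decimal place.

σ₀² = 32.1

Posterior precision equals prior precision plus data precision: 1/σ_n² = 1/σ₀² + n/σ².
So 1/σ₀² = 1/6.3811 − 14/111.5 = 0.156713 − 0.125561 = 0.031152.
Hence σ₀² = 1/0.031152 ≈ 32.1.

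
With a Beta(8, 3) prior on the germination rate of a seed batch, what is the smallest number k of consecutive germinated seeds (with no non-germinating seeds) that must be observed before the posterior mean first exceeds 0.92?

After k germinated seeds and 0 non-germinating seeds the posterior is Beta(8+k, 3), with mean (8+k)/(8+3+k).
Set (8+k)/(11+k) > 0.92 and solve: k > (0.92·11 − 8)/(1 − 0.92) = 26.500.
The smallest integer exceeding 26.500 is 27.

k = 27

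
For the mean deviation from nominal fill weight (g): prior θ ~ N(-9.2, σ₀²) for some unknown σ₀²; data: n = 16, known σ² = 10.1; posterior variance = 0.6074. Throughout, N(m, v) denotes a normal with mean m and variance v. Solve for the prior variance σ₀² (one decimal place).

Posterior precision equals prior precision plus data precision: 1/σ_n² = 1/σ₀² + n/σ².
So 1/σ₀² = 1/0.6074 − 16/10.1 = 1.646362 − 1.584158 = 0.062204.
Hence σ₀² = 1/0.062204 ≈ 16.1.

σ₀² = 16.1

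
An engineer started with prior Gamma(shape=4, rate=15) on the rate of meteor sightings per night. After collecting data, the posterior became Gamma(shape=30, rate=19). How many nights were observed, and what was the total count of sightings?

n = 4 nights with total 26 sightings

A Gamma(α, β) prior (rate parametrization) on a Poisson rate with n observations summing to S gives posterior Gamma(α+S, β+n).
Matching: Σxᵢ = 30 − 4 = 26 and n = 19 − 15 = 4.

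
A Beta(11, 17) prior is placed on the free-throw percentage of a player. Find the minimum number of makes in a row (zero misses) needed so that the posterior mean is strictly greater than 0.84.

After k makes and 0 misses the posterior is Beta(11+k, 17), with mean (11+k)/(11+17+k).
Set (11+k)/(28+k) > 0.84 and solve: k > (0.84·28 − 11)/(1 − 0.84) = 78.250.
The smallest integer exceeding 78.250 is 79.

k = 79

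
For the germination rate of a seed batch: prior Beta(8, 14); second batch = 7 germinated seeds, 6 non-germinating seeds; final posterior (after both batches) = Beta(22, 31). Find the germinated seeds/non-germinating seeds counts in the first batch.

7 germinated seeds and 11 non-germinating seeds

Sequential conjugate updates are equivalent to a single update on the pooled data, so total successes = posterior α − prior α and total failures = posterior β − prior β.
Total across both batches: 22−8=14 germinated seeds, 31−14=17 non-germinating seeds.
Subtract the second batch: 14−7=7 germinated seeds and 17−6=11 non-germinating seeds.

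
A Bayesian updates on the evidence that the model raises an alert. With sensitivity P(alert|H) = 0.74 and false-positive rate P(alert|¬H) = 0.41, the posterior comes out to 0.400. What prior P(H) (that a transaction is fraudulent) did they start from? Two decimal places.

P(H) = 0.27

Bayes' rule in odds form gives O(H|E) = O(H)·[P(E|H)/P(E|¬H)], hence O(H) = O(H|E)/LR.
Posterior odds = 0.400/(1−0.400) = 0.6667. LR = 0.74/0.41 = 1.8049.
Prior odds = 0.6667/1.8049 = 0.3694, so P(H) = 0.3694/(1+0.3694) ≈ 0.27.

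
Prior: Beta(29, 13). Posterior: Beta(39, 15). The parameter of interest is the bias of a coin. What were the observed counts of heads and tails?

10 heads and 2 tails

Beta is conjugate to the binomial likelihood: posterior = Beta(α+s, β+f).
So s = 39 − 29 = 10 and f = 15 − 13 = 2.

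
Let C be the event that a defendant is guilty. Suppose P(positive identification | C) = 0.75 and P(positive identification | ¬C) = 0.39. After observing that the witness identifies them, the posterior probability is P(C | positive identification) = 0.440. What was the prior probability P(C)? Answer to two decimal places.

Bayes' rule in odds form gives O(C|E) = O(C)·[P(E|C)/P(E|¬C)], hence O(C) = O(C|E)/LR.
Posterior odds = 0.440/(1−0.440) = 0.7857. LR = 0.75/0.39 = 1.9231.
Prior odds = 0.7857/1.9231 = 0.4086, so P(C) = 0.4086/(1+0.4086) ≈ 0.29.

P(C) = 0.29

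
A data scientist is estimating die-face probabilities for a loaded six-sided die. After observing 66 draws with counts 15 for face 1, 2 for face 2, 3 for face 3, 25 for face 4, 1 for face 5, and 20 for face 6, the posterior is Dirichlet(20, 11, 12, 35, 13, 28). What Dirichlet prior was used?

For a Dirichlet(α) prior with multinomial counts c, the posterior is Dirichlet(α + c) componentwise.
Subtract each count from the matching posterior parameter: 20−15=5, 11−2=9, 12−3=9, 35−25=10, 13−1=12, 28−20=8.

Dirichlet(5, 9, 9, 10, 12, 8)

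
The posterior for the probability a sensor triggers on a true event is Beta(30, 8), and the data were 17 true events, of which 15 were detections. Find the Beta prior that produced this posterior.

Beta(15, 6)

A Beta(α, β) prior with s successes and f failures in binomial data gives a Beta(α+s, β+f) posterior.
So α = 30 − 15 = 15 and β = 8 − 2 = 6.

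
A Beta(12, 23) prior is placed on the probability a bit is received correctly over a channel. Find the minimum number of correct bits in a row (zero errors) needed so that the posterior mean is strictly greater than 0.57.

k = 19

After k correct bits and 0 errors the posterior is Beta(12+k, 23), with mean (12+k)/(12+23+k).
Set (12+k)/(35+k) > 0.57 and solve: k > (0.57·35 − 12)/(1 − 0.57) = 18.488.
The smallest integer exceeding 18.488 is 19, and checking k=19: (31)/(54) = 0.5741 > 0.57.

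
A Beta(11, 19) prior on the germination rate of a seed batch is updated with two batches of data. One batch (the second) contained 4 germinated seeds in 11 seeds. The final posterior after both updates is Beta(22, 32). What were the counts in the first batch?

7 germinated seeds and 6 non-germinating seeds

Sequential conjugate updates are equivalent to a single update on the pooled data, so total successes = posterior α − prior α and total failures = posterior β − prior β.
Total across both batches: 22−11=11 germinated seeds, 32−19=13 non-germinating seeds.
Subtract the second batch: 11−4=7 germinated seeds and 13−7=6 non-germinating seeds.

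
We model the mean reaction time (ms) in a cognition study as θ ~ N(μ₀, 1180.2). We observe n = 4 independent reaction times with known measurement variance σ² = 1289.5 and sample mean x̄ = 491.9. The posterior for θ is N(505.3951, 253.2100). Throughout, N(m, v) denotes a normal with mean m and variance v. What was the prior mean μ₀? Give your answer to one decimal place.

The posterior mean is a precision-weighted average: μ_n = (τ₀μ₀ + τ_data·x̄)/(τ₀+τ_data), with τ₀=1/σ₀² and τ_data=n/σ².
Here τ₀ = 1/1180.2 = 0.000847 and τ_data = 4/1289.5 = 0.003102, so τ_n = 0.003949.
Rearranging for μ₀: μ₀ = (μ_n·τ_n − τ_data·x̄)/τ₀ = (505.3951·0.003949 − 0.003102·491.9) / 0.000847 = 0.469931/0.000847 ≈ 554.8.

μ₀ = 554.8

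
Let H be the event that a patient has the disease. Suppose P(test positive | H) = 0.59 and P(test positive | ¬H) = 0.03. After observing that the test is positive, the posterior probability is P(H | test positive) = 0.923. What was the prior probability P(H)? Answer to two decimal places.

In odds form, posterior odds = prior odds × likelihood ratio, so prior odds = posterior odds ÷ LR.
Posterior odds = 0.923/(1−0.923) = 11.9870. LR = 0.59/0.03 = 19.6667.
Prior odds = 11.9870/19.6667 = 0.6095, so P(H) = 0.6095/(1+0.6095) ≈ 0.38.

P(H) = 0.38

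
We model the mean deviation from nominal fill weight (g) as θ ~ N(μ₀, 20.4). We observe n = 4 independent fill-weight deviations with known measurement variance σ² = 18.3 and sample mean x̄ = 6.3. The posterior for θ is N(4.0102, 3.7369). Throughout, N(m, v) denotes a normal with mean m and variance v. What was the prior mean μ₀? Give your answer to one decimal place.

μ₀ = -6.2

With known observation variance, the Normal–Normal posterior has precision τ_n = τ₀ + n/σ² and mean μ_n = (τ₀μ₀ + (n/σ²)x̄)/τ_n.
Here τ₀ = 1/20.4 = 0.049020 and τ_data = 4/18.3 = 0.218579, so τ_n = 0.267599.
Rearranging for μ₀: μ₀ = (μ_n·τ_n − τ_data·x̄)/τ₀ = (4.0102·0.267599 − 0.218579·6.3) / 0.049020 = -0.303922/0.049020 ≈ -6.2.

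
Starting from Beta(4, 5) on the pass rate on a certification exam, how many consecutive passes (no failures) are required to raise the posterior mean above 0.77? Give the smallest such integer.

k = 13

After k passes and 0 failures the posterior is Beta(4+k, 5), with mean (4+k)/(4+5+k).
Set (4+k)/(9+k) > 0.77 and solve: k > (0.77·9 − 4)/(1 − 0.77) = 12.739.
The smallest integer exceeding 12.739 is 13.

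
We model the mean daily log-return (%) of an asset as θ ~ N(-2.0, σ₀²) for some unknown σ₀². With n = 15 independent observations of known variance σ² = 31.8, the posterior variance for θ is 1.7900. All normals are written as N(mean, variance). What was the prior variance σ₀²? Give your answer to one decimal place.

σ₀² = 11.5

For the Normal–Normal model with known σ², precisions add: τ_n = τ₀ + n/σ².
So 1/σ₀² = 1/1.7900 − 15/31.8 = 0.558659 − 0.471698 = 0.086961.
Hence σ₀² = 1/0.086961 ≈ 11.5.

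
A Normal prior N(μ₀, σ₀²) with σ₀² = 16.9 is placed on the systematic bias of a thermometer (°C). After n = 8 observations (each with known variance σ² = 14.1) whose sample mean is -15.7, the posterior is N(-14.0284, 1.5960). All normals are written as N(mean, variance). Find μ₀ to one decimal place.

μ₀ = 2.0

With known observation variance, the Normal–Normal posterior has precision τ_n = τ₀ + n/σ² and mean μ_n = (τ₀μ₀ + (n/σ²)x̄)/τ_n.
Here τ₀ = 1/16.9 = 0.059172 and τ_data = 8/14.1 = 0.567376, so τ_n = 0.626548.
Rearranging for μ₀: μ₀ = (μ_n·τ_n − τ_data·x̄)/τ₀ = (-14.0284·0.626548 − 0.567376·-15.7) / 0.059172 = 0.118337/0.059172 ≈ 2.0.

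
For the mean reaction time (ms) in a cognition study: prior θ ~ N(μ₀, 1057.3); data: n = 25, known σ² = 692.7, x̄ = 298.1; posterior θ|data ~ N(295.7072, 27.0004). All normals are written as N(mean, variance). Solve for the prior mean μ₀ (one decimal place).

μ₀ = 204.4

The posterior mean is a precision-weighted average: μ_n = (τ₀μ₀ + τ_data·x̄)/(τ₀+τ_data), with τ₀=1/σ₀² and τ_data=n/σ².
Here τ₀ = 1/1057.3 = 0.000946 and τ_data = 25/692.7 = 0.036091, so τ_n = 0.037037.
Rearranging for μ₀: μ₀ = (μ_n·τ_n − τ_data·x̄)/τ₀ = (295.7072·0.037037 − 0.036091·298.1) / 0.000946 = 0.193380/0.000946 ≈ 204.4.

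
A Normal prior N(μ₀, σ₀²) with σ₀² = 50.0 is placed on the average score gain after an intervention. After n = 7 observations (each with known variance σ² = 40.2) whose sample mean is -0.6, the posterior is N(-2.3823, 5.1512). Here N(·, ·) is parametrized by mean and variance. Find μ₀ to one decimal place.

μ₀ = -17.9

With known observation variance, the Normal–Normal posterior has precision τ_n = τ₀ + n/σ² and mean μ_n = (τ₀μ₀ + (n/σ²)x̄)/τ_n.
Here τ₀ = 1/50.0 = 0.020000 and τ_data = 7/40.2 = 0.174129, so τ_n = 0.194129.
Rearranging for μ₀: μ₀ = (μ_n·τ_n − τ_data·x̄)/τ₀ = (-2.3823·0.194129 − 0.174129·-0.6) / 0.020000 = -0.357996/0.020000 ≈ -17.9.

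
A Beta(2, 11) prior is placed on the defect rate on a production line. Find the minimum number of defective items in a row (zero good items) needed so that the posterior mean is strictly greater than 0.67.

After k defective items and 0 good items the posterior is Beta(2+k, 11), with mean (2+k)/(2+11+k).
Set (2+k)/(13+k) > 0.67 and solve: k > (0.67·13 − 2)/(1 − 0.67) = 20.333.
The smallest integer exceeding 20.333 is 21, and checking k=21: (23)/(34) = 0.6765 > 0.67.

k = 21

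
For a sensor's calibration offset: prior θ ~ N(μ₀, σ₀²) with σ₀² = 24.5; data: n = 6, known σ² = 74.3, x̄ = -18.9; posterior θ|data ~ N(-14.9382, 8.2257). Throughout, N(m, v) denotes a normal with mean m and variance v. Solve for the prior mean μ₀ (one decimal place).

The posterior mean is a precision-weighted average: μ_n = (τ₀μ₀ + τ_data·x̄)/(τ₀+τ_data), with τ₀=1/σ₀² and τ_data=n/σ².
Here τ₀ = 1/24.5 = 0.040816 and τ_data = 6/74.3 = 0.080754, so τ_n = 0.121570.
Rearranging for μ₀: μ₀ = (μ_n·τ_n − τ_data·x̄)/τ₀ = (-14.9382·0.121570 − 0.080754·-18.9) / 0.040816 = -0.289786/0.040816 ≈ -7.1.

μ₀ = -7.1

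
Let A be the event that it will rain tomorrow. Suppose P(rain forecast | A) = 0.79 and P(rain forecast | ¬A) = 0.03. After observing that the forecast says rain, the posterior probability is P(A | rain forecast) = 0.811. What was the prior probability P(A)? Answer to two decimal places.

P(A) = 0.14

In odds form, posterior odds = prior odds × likelihood ratio, so prior odds = posterior odds ÷ LR.
Posterior odds = 0.811/(1−0.811) = 4.2910. LR = 0.79/0.03 = 26.3333.
Prior odds = 4.2910/26.3333 = 0.1629, so P(A) = 0.1629/(1+0.1629) ≈ 0.14.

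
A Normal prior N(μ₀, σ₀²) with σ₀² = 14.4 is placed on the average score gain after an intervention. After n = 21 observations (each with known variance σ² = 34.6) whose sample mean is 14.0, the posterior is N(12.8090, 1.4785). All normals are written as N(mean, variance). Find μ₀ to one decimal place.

μ₀ = 2.4

With known observation variance, the Normal–Normal posterior has precision τ_n = τ₀ + n/σ² and mean μ_n = (τ₀μ₀ + (n/σ²)x̄)/τ_n.
Here τ₀ = 1/14.4 = 0.069444 and τ_data = 21/34.6 = 0.606936, so τ_n = 0.676380.
Rearranging for μ₀: μ₀ = (μ_n·τ_n − τ_data·x̄)/τ₀ = (12.8090·0.676380 − 0.606936·14.0) / 0.069444 = 0.166647/0.069444 ≈ 2.4.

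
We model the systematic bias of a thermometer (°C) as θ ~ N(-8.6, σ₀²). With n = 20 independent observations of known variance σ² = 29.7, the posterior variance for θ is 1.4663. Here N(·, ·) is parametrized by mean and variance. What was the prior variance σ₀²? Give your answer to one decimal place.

For the Normal–Normal model with known σ², precisions add: τ_n = τ₀ + n/σ².
So 1/σ₀² = 1/1.4663 − 20/29.7 = 0.681989 − 0.673401 = 0.008588.
Hence σ₀² = 1/0.008588 ≈ 116.4.

σ₀² = 116.4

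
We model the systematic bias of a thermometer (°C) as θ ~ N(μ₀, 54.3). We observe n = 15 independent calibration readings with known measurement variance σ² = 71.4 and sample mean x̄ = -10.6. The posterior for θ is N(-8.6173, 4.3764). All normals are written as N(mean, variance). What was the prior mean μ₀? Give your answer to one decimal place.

μ₀ = 14.0

The posterior mean is a precision-weighted average: μ_n = (τ₀μ₀ + τ_data·x̄)/(τ₀+τ_data), with τ₀=1/σ₀² and τ_data=n/σ².
Here τ₀ = 1/54.3 = 0.018416 and τ_data = 15/71.4 = 0.210084, so τ_n = 0.228500.
Rearranging for μ₀: μ₀ = (μ_n·τ_n − τ_data·x̄)/τ₀ = (-8.6173·0.228500 − 0.210084·-10.6) / 0.018416 = 0.257837/0.018416 ≈ 14.0.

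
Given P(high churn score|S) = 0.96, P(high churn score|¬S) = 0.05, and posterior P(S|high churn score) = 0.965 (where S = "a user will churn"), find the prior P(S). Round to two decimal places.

P(S) = 0.59

Bayes' rule in odds form gives O(S|E) = O(S)·[P(E|S)/P(E|¬S)], hence O(S) = O(S|E)/LR.
Posterior odds = 0.965/(1−0.965) = 27.5714. LR = 0.96/0.05 = 19.2000.
Prior odds = 27.5714/19.2000 = 1.4360, so P(S) = 1.4360/(1+1.4360) ≈ 0.59.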